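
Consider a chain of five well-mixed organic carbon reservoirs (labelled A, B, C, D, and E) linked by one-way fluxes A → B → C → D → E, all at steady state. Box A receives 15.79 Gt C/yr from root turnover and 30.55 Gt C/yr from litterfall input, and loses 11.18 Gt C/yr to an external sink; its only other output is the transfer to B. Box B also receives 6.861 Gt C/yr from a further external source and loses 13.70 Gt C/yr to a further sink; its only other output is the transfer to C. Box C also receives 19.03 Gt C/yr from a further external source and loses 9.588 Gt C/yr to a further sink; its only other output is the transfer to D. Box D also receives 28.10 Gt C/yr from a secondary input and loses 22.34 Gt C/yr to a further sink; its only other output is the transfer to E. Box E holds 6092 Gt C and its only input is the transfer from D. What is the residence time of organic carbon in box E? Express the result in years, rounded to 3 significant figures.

Box A: F(A→B) = (15.79 + 30.55) − 11.18 = 35.160 Gt C/yr.
Box B: F(B→C) = (35.160 + 6.861) − 13.70 = 28.321 Gt C/yr.
Box C: F(C→D) = (28.321 + 19.03) − 9.588 = 37.763 Gt C/yr.
Box D: F(D→E) = (37.763 + 28.10) − 22.34 = 43.523 Gt C/yr.
Box E throughput = its input = 43.523 Gt C/yr; τ = 6092 / 43.523 = 140.0 yr.

140 yr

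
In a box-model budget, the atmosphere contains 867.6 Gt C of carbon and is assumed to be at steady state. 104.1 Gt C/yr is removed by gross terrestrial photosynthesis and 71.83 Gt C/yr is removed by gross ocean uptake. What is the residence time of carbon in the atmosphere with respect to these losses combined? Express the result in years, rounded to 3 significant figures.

Total removal = 104.1 + 71.83 = 175.93 Gt C/yr.
τ = M / ΣF_out = 867.6 / 175.93 = 4.932 yr.

4.93 yr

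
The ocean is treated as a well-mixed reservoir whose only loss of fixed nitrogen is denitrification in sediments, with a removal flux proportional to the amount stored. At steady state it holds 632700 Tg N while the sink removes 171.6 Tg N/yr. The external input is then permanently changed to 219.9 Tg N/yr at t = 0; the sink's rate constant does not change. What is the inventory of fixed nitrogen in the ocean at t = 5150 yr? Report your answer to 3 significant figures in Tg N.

767000 Tg N

Residence time τ = M₀/F₀ = 3687 yr. The eventual steady state is M_∞ = M₀·(F₁/F₀) = 632700 × 219.9/171.6 = 810790 Tg N.
The anomaly ΔM(t) = M(t) − M_∞ decays as ΔM₀·e^(−t/τ) with ΔM₀ = 632700 − 810790 = −178100 Tg N.
At t = 5150 yr, e^(−t/τ) = e^(−1.397) = 0.2474, so ΔM = −44060 Tg N and M = 810790 − 44060 = 766730 Tg N.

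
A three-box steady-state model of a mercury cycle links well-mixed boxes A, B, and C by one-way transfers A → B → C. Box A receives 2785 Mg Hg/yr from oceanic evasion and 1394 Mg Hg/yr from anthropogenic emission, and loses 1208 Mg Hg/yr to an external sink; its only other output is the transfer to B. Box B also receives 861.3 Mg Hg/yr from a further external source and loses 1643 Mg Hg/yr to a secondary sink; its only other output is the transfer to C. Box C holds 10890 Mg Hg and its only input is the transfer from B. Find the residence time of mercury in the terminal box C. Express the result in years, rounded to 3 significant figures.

Box A: F(A→B) = (2785 + 1394) − 1208 = 2971.0 Mg Hg/yr.
Box B: F(B→C) = (2971.0 + 861.3) − 1643 = 2189.3 Mg Hg/yr.
Box C throughput = its input = 2189.3 Mg Hg/yr; τ = 10890 / 2189.3 = 4.974 yr.

4.97 yr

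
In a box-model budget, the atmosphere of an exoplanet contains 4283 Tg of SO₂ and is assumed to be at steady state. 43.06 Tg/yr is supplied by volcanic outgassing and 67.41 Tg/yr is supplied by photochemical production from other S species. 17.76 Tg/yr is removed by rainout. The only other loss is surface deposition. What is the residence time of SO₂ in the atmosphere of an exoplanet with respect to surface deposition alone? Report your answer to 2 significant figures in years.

At steady state ΣF_in = ΣF_out.
ΣF_in = 43.06 + 67.41 = 110.47 Tg/yr.
Surface deposition flux = ΣF_in − (17.76) = 110.47 − 17.76 = 92.71 Tg/yr.
τ = M / F = 4283 / 92.71 = 46.20 yr.

46 yr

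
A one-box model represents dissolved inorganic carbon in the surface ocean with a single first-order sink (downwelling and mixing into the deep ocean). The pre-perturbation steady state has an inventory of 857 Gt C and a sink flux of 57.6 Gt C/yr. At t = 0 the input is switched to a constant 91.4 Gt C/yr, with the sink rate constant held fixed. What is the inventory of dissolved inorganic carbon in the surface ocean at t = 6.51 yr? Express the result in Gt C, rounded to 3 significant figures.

The sink rate constant is k = F₀/M₀ = 57.6/857 = 0.06721 yr⁻¹.
Solving dM/dt = F₁ − kM with M(0) = M₀ gives M(t) = F₁/k + (M₀ − F₁/k)·e^(−kt).
F₁/k = 91.4/0.06721 = 1359.9 Gt C; kt = 0.06721 × 6.51 = 0.4375, e^(−kt) = 0.6456.
M(6.51) = 1359.9 + (857 − 1359.9) × 0.6456 = 1359.9 − 324.7 = 1035.2 Gt C.

1040 Gt C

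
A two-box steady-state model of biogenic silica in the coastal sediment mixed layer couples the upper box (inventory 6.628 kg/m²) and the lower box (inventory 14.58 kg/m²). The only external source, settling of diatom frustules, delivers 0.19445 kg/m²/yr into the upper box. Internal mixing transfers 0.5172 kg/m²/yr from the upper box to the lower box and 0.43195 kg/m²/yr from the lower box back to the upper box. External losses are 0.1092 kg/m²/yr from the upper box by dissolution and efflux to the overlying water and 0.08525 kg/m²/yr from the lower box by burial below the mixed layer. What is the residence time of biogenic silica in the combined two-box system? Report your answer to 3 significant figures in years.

109 yr

For the system as a whole, the A↔B exchange is internal and contributes nothing to the throughput; only the external sinks remove mass.
M_total = 6.628 + 14.58 = 21.208 kg/m².
ΣF_external_out = 0.1092 + 0.08525 = 0.19445 kg/m²/yr.
τ = M_total / ΣF_ext = 21.208 / 0.19445 = 109.1 yr.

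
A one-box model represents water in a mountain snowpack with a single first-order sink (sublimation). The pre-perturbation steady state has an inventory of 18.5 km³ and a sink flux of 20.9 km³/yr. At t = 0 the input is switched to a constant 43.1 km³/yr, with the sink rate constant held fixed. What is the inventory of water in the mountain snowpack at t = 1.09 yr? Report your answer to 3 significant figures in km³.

τ = M₀/F₀ = 18.5/20.9 = 0.8852 yr; rate constant k = 1/τ.
New steady state M_∞ = F₁/k = F₁·τ = 43.1 × 0.8852 = 38.151 km³.
M(t) = M_∞ + (M₀ − M_∞)·e^(−t/τ); t/τ = 1.09/0.8852 = 1.231, so e^(−t/τ) = 0.2919.
M(t) = 38.151 − 19.65 × 0.2919 = 32.415 km³.

32.4 km³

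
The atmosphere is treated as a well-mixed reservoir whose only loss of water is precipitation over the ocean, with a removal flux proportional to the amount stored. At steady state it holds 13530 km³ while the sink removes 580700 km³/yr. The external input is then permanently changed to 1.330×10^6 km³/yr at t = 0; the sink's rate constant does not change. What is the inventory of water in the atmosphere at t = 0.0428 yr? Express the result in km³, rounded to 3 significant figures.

τ = M₀/F₀ = 13530/580700 = 0.02330 yr; rate constant k = 1/τ.
New steady state M_∞ = F₁/k = F₁·τ = 1.330×10^6 × 0.02330 = 30988 km³.
M(t) = M_∞ + (M₀ − M_∞)·e^(−t/τ); t/τ = 0.0428/0.02330 = 1.837, so e^(−t/τ) = 0.1593.
M(t) = 30988 − 17460 × 0.1593 = 28207 km³.

28200 km³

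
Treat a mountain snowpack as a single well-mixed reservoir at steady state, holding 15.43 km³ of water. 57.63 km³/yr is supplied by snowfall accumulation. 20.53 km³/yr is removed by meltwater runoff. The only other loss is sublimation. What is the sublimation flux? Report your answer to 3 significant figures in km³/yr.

37.1 km³/yr

At steady state ΣF_in = ΣF_out.
ΣF_in = 57.630 km³/yr.
Sublimation flux = ΣF_in − (20.53) = 57.630 − 20.53 = 37.10 km³/yr.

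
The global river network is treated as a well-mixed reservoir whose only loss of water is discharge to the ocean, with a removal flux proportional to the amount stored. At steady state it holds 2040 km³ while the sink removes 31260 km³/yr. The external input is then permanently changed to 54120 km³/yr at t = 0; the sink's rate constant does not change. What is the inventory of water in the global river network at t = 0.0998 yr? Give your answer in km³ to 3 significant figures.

The sink rate constant is k = F₀/M₀ = 31260/2040 = 15.32 yr⁻¹.
Solving dM/dt = F₁ − kM with M(0) = M₀ gives M(t) = F₁/k + (M₀ − F₁/k)·e^(−kt).
F₁/k = 54120/15.32 = 3531.8 km³; kt = 15.32 × 0.0998 = 1.529, e^(−kt) = 0.2167.
M(0.0998) = 3531.8 + (2040 − 3531.8) × 0.2167 = 3531.8 − 323.3 = 3208.6 km³.

3210 km³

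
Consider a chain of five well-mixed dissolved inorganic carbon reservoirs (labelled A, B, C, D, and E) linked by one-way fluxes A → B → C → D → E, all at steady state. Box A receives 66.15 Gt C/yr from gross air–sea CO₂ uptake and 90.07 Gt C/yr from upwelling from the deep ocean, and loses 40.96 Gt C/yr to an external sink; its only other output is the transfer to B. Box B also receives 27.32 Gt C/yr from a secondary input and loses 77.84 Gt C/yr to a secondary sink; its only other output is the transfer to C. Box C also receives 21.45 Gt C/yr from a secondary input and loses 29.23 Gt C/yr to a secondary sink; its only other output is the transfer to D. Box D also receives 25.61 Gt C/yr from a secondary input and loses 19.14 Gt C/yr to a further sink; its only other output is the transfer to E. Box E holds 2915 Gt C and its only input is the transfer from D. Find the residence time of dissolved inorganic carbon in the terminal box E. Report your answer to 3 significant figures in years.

Box A: F(A→B) = (66.15 + 90.07) − 40.96 = 115.26 Gt C/yr.
Box B: F(B→C) = (115.26 + 27.32) − 77.84 = 64.740 Gt C/yr.
Box C: F(C→D) = (64.740 + 21.45) − 29.23 = 56.960 Gt C/yr.
Box D: F(D→E) = (56.960 + 25.61) − 19.14 = 63.430 Gt C/yr.
Box E throughput = its input = 63.430 Gt C/yr; τ = 2915 / 63.430 = 45.96 yr.

46.0 yr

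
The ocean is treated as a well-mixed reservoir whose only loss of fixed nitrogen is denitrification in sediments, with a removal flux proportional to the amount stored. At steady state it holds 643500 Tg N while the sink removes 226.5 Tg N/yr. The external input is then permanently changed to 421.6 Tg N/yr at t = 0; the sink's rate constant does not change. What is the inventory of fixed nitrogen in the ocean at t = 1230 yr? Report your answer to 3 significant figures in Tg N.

τ = M₀/F₀ = 643500/226.5 = 2841 yr; rate constant k = 1/τ.
New steady state M_∞ = F₁/k = F₁·τ = 421.6 × 2841 = 1.1978×10^6 Tg N.
M(t) = M_∞ + (M₀ − M_∞)·e^(−t/τ); t/τ = 1230/2841 = 0.4329, so e^(−t/τ) = 0.6486.
M(t) = 1.1978×10^6 − 554300 × 0.6486 = 838280 Tg N.

838000 Tg N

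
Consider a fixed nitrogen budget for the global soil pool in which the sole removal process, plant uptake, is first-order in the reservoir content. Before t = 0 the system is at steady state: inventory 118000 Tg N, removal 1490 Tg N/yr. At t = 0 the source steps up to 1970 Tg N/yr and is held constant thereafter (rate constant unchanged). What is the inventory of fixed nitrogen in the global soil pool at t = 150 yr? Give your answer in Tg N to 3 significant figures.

150000 Tg N

τ = M₀/F₀ = 118000/1490 = 79.19 yr; rate constant k = 1/τ.
New steady state M_∞ = F₁/k = F₁·τ = 1970 × 79.19 = 156010 Tg N.
M(t) = M_∞ + (M₀ − M_∞)·e^(−t/τ); t/τ = 150/79.19 = 1.894, so e^(−t/τ) = 0.1505.
M(t) = 156010 − 38010 × 0.1505 = 150290 Tg N.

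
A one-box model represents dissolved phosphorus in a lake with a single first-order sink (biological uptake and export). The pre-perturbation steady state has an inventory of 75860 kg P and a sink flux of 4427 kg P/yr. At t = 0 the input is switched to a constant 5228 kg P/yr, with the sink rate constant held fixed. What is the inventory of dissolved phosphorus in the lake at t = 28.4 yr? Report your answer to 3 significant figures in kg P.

Residence time τ = M₀/F₀ = 17.14 yr. The eventual steady state is M_∞ = M₀·(F₁/F₀) = 75860 × 5228/4427 = 89586 kg P.
The anomaly ΔM(t) = M(t) − M_∞ decays as ΔM₀·e^(−t/τ) with ΔM₀ = 75860 − 89586 = −13730 kg P.
At t = 28.4 yr, e^(−t/τ) = e^(−1.657) = 0.1906, so ΔM = −2617 kg P and M = 89586 − 2617 = 86969 kg P.

87000 kg P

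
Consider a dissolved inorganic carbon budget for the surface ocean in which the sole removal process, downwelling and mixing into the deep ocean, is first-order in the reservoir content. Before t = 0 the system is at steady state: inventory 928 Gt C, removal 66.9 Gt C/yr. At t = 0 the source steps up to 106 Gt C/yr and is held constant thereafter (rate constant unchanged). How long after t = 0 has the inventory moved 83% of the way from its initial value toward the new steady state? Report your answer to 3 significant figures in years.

24.6 yr

τ = M₀/F₀ = 928/66.9 = 13.87 yr.
The remaining gap fraction is e^(−t/τ); 83% covered ⇒ e^(−t/τ) = 0.170.
t = −τ ln(0.170) = 13.87 × 1.772 = 24.58 yr.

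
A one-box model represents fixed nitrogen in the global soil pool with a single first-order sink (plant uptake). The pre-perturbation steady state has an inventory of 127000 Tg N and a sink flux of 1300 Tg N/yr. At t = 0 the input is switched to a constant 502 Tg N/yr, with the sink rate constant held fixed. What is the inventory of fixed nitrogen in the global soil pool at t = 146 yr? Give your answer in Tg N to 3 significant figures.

66500 Tg N

The sink rate constant is k = F₀/M₀ = 1300/127000 = 0.01024 yr⁻¹.
Solving dM/dt = F₁ − kM with M(0) = M₀ gives M(t) = F₁/k + (M₀ − F₁/k)·e^(−kt).
F₁/k = 502/0.01024 = 49042 Tg N; kt = 0.01024 × 146 = 1.494, e^(−kt) = 0.2244.
M(146) = 49042 + (127000 − 49042) × 0.2244 = 49042 + 17490 = 66533 Tg N.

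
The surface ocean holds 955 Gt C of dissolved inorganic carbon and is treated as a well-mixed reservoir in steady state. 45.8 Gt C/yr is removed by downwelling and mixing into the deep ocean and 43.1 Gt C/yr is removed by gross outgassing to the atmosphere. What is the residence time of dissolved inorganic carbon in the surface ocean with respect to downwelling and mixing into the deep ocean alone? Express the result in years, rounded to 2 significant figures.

21 yr

Residence time with respect to a single sink: τ = M / F_sink.
τ = 955 / 45.8 = 20.85 yr.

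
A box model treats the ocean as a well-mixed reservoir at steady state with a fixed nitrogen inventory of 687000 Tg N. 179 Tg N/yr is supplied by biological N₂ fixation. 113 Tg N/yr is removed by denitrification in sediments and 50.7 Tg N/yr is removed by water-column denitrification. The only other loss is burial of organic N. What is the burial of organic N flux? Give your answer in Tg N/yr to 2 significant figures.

15 Tg N/yr

At steady state ΣF_in = ΣF_out.
ΣF_in = 179.00 Tg N/yr.
Burial of organic N flux = ΣF_in − (113 + 50.7) = 179.00 − 163.7 = 15.30 Tg N/yr.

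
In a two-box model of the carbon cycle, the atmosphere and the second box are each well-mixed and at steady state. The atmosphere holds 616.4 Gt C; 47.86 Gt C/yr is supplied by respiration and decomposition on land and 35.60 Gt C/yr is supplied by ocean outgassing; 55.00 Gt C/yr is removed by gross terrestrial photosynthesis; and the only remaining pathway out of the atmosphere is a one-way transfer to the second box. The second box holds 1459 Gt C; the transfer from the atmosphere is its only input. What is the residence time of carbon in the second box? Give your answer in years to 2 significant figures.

51 yr

Balance the atmosphere: ΣF_in = 47.86 + 35.60 = 83.460 Gt C/yr.
Transfer to the second box = ΣF_in − (55.00) = 28.460 Gt C/yr.
At steady state the output of the second box equals its input, 28.460 Gt C/yr.
τ = M / F = 1459 / 28.460 = 51.26 yr.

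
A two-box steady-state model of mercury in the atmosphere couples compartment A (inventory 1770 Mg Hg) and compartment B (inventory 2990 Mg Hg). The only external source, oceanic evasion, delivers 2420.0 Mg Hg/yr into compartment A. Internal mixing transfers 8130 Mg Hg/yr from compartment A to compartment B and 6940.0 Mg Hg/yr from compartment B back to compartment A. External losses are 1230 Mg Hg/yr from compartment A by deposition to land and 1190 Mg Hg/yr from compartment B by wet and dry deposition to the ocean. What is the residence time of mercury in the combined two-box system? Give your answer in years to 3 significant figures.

Treat the two boxes together as one reservoir: the mixing fluxes between them are internal recycling, so τ = ΣM / Σ(external losses).
M_total = 1770 + 2990 = 4760.0 Mg Hg.
ΣF_external_out = 1230 + 1190 = 2420.0 Mg Hg/yr.
τ = M_total / ΣF_ext = 4760.0 / 2420.0 = 1.967 yr.

1.97 yr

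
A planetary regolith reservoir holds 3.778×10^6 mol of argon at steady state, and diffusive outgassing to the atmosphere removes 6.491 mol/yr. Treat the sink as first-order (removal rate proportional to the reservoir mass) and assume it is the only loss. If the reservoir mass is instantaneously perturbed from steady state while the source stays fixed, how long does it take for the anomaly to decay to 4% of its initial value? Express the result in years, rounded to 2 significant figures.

1.9×10^6 yr

For a linear reservoir the anomaly decays as exp(−t/τ) with τ = M/F = 3.778×10^6/6.491 = 582000 yr.
exp(−t/τ) = 0.04 ⇒ t = −τ ln(0.04) = 582000 × 3.219 = 1.874×10^6 yr.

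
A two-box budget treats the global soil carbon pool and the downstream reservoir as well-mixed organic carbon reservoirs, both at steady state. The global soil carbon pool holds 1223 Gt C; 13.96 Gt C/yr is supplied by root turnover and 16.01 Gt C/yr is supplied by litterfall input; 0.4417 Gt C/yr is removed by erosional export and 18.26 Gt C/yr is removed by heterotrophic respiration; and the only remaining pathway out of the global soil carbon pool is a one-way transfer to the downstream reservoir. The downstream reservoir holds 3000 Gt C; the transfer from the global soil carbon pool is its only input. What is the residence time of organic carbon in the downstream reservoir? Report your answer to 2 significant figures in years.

270 yr

Balance the global soil carbon pool: ΣF_in = 13.96 + 16.01 = 29.970 Gt C/yr.
Transfer to the downstream reservoir = ΣF_in − (0.4417 + 18.26) = 11.268 Gt C/yr.
At steady state the output of the downstream reservoir equals its input, 11.268 Gt C/yr.
τ = M / F = 3000 / 11.268 = 266.2 yr.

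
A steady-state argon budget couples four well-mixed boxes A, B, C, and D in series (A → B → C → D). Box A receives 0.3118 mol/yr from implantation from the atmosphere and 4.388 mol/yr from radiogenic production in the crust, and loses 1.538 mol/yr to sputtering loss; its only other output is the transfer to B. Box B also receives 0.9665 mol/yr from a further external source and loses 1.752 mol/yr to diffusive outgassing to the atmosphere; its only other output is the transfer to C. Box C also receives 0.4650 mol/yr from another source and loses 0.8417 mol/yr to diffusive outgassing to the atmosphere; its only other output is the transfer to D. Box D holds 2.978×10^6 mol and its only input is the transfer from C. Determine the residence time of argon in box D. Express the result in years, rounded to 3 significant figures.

Box A: F(A→B) = (0.3118 + 4.388) − 1.538 = 3.1618 mol/yr.
Box B: F(B→C) = (3.1618 + 0.9665) − 1.752 = 2.3763 mol/yr.
Box C: F(C→D) = (2.3763 + 0.4650) − 0.8417 = 1.9996 mol/yr.
Box D throughput = its input = 1.9996 mol/yr; τ = 2.978×10^6 / 1.9996 = 1.489×10^6 yr.

1.49×10^6 yr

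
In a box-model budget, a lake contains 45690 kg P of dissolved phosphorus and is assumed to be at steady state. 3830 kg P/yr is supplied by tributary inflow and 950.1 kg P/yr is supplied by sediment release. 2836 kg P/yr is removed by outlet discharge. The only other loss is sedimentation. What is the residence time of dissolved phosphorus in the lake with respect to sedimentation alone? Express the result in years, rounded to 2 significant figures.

24 yr

At steady state ΣF_in = ΣF_out.
ΣF_in = 3830 + 950.1 = 4780.1 kg P/yr.
Sedimentation flux = ΣF_in − (2836) = 4780.1 − 2836 = 1944 kg P/yr.
τ = M / F = 45690 / 1944 = 23.50 yr.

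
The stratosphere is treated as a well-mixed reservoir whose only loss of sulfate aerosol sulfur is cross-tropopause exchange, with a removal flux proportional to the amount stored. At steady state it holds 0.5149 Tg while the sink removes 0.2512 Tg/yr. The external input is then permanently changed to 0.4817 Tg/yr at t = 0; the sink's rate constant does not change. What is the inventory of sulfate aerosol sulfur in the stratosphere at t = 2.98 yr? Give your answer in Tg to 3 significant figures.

0.877 Tg

The sink rate constant is k = F₀/M₀ = 0.2512/0.5149 = 0.4879 yr⁻¹.
Solving dM/dt = F₁ − kM with M(0) = M₀ gives M(t) = F₁/k + (M₀ − F₁/k)·e^(−kt).
F₁/k = 0.4817/0.4879 = 0.98737 Tg; kt = 0.4879 × 2.98 = 1.454, e^(−kt) = 0.2337.
M(2.98) = 0.98737 + (0.5149 − 0.98737) × 0.2337 = 0.98737 − 0.1104 = 0.87697 Tg.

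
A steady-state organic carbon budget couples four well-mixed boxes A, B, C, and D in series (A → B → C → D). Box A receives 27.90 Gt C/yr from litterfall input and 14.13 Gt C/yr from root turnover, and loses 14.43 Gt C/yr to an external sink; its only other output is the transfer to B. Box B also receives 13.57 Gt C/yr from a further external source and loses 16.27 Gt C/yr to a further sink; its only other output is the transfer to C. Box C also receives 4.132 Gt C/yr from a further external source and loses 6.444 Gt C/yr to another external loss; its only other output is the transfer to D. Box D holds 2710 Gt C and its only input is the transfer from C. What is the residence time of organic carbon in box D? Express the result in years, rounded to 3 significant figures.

120 yr

Box A: F(A→B) = (27.90 + 14.13) − 14.43 = 27.600 Gt C/yr.
Box B: F(B→C) = (27.600 + 13.57) − 16.27 = 24.900 Gt C/yr.
Box C: F(C→D) = (24.900 + 4.132) − 6.444 = 22.588 Gt C/yr.
Box D throughput = its input = 22.588 Gt C/yr; τ = 2710 / 22.588 = 120.0 yr.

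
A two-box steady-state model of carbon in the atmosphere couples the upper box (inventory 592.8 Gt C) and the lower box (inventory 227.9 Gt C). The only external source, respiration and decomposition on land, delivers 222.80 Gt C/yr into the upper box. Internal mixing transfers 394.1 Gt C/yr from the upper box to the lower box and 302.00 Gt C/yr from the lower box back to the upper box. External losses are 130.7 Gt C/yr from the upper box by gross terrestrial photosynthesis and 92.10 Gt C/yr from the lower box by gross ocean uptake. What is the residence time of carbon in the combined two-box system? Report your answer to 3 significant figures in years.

3.68 yr

For the system as a whole, the A↔B exchange is internal and contributes nothing to the throughput; only the external sinks remove mass.
M_total = 592.8 + 227.9 = 820.70 Gt C.
ΣF_external_out = 130.7 + 92.10 = 222.80 Gt C/yr.
τ = M_total / ΣF_ext = 820.70 / 222.80 = 3.684 yr.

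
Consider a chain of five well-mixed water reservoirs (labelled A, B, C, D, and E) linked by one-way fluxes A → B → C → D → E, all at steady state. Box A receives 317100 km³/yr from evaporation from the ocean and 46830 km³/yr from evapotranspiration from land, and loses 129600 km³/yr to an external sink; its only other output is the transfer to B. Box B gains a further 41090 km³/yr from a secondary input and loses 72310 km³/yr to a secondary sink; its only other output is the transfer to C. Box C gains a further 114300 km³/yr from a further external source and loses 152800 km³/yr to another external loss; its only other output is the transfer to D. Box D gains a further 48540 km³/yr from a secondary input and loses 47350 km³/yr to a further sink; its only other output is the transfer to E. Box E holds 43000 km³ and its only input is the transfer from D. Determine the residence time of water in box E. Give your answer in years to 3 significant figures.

Box A: F(A→B) = (317100 + 46830) − 129600 = 234330 km³/yr.
Box B: F(B→C) = (234330 + 41090) − 72310 = 203110 km³/yr.
Box C: F(C→D) = (203110 + 114300) − 152800 = 164610 km³/yr.
Box D: F(D→E) = (164610 + 48540) − 47350 = 165800 km³/yr.
Box E throughput = its input = 165800 km³/yr; τ = 43000 / 165800 = 0.2593 yr.

0.259 yr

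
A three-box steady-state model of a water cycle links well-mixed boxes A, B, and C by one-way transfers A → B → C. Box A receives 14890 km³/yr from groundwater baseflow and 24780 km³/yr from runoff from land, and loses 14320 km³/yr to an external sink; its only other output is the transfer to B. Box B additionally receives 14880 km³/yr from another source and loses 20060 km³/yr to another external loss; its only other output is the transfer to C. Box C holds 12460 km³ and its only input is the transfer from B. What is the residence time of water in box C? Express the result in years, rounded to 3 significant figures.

Box A: F(A→B) = (14890 + 24780) − 14320 = 25350 km³/yr.
Box B: F(B→C) = (25350 + 14880) − 20060 = 20170 km³/yr.
Box C throughput = its input = 20170 km³/yr; τ = 12460 / 20170 = 0.6177 yr.

0.618 yr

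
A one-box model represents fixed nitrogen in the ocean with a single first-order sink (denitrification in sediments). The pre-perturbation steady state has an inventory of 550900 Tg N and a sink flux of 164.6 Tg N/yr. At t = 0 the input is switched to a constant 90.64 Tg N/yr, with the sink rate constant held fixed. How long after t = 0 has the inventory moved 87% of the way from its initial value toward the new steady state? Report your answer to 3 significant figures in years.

6830 yr

τ = M₀/F₀ = 550900/164.6 = 3347 yr.
The remaining gap fraction is e^(−t/τ); 87% covered ⇒ e^(−t/τ) = 0.130.
t = −τ ln(0.130) = 3347 × 2.040 = 6828 yr.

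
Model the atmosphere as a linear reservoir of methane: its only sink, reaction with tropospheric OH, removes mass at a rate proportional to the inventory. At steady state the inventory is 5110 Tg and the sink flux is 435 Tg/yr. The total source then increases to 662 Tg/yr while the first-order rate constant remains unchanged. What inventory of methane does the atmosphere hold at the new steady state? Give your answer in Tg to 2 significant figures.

Rate constant k = F/M = 435 / 5110 = 0.08513 yr⁻¹.
At the new steady state, source = k·M_new ⇒ M_new = 662 / 0.08513 = 7777 Tg.
(Equivalently M_new = M × F_new/F_old = 5110 × 662/435.)

7800 Tg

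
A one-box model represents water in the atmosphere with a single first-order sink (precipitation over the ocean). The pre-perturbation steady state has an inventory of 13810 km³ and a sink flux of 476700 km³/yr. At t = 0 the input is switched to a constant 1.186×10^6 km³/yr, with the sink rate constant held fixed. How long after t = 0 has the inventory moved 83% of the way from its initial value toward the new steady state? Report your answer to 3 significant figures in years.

0.0513 yr

τ = M₀/F₀ = 13810/476700 = 0.02897 yr.
The remaining gap fraction is e^(−t/τ); 83% covered ⇒ e^(−t/τ) = 0.170.
t = −τ ln(0.170) = 0.02897 × 1.772 = 0.05133 yr.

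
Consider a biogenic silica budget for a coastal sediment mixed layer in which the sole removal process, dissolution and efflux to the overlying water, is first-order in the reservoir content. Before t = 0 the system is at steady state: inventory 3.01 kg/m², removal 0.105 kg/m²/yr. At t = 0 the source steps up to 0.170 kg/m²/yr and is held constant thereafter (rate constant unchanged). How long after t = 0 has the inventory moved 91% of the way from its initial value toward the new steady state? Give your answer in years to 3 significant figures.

τ = M₀/F₀ = 3.01/0.105 = 28.67 yr.
The remaining gap fraction is e^(−t/τ); 91% covered ⇒ e^(−t/τ) = 0.0900.
t = −τ ln(0.0900) = 28.67 × 2.408 = 69.03 yr.

69.0 yr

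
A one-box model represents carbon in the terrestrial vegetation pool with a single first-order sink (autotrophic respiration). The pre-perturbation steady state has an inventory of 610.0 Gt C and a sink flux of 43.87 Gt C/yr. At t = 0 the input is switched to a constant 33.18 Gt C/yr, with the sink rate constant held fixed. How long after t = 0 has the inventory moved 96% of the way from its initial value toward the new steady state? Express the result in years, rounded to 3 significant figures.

τ = M₀/F₀ = 610.0/43.87 = 13.90 yr.
The remaining gap fraction is e^(−t/τ); 96% covered ⇒ e^(−t/τ) = 0.0400.
t = −τ ln(0.0400) = 13.90 × 3.219 = 44.76 yr.

44.8 yr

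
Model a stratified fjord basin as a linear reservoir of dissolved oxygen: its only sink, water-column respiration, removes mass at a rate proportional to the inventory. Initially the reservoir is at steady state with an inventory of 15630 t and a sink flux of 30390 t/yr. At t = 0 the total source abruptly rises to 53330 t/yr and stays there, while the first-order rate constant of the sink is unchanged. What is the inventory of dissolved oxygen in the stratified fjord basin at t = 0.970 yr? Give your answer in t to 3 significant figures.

25600 t

Residence time τ = M₀/F₀ = 0.5143 yr. The eventual steady state is M_∞ = M₀·(F₁/F₀) = 15630 × 53330/30390 = 27428 t.
The anomaly ΔM(t) = M(t) − M_∞ decays as ΔM₀·e^(−t/τ) with ΔM₀ = 15630 − 27428 = −11800 t.
At t = 0.970 yr, e^(−t/τ) = e^(−1.886) = 0.1517, so ΔM = −1790 t and M = 27428 − 1790 = 25639 t.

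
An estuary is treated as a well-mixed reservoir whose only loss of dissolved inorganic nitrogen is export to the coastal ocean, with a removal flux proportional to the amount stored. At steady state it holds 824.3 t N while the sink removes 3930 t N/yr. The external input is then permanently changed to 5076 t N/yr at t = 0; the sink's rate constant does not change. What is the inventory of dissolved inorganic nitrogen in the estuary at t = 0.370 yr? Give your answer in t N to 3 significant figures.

Residence time τ = M₀/F₀ = 0.2097 yr. The eventual steady state is M_∞ = M₀·(F₁/F₀) = 824.3 × 5076/3930 = 1064.7 t N.
The anomaly ΔM(t) = M(t) − M_∞ decays as ΔM₀·e^(−t/τ) with ΔM₀ = 824.3 − 1064.7 = −240.4 t N.
At t = 0.370 yr, e^(−t/τ) = e^(−1.764) = 0.1714, so ΔM = −41.19 t N and M = 1064.7 − 41.19 = 1023.5 t N.

1020 t N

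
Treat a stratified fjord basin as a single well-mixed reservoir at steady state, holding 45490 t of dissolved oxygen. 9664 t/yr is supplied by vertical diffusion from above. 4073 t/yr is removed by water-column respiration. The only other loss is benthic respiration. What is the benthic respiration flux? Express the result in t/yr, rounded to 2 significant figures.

5600 t/yr

At steady state ΣF_in = ΣF_out.
ΣF_in = 9664.0 t/yr.
Benthic respiration flux = ΣF_in − (4073) = 9664.0 − 4073 = 5591 t/yr.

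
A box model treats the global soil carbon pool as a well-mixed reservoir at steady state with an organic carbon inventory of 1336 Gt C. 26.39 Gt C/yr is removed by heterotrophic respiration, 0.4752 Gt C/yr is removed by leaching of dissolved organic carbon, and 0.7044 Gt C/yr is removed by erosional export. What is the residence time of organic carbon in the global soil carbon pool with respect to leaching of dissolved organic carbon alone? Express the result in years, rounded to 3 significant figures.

Residence time with respect to a single sink: τ = M / F_sink.
τ = 1336 / 0.4752 = 2811 yr.

2810 yr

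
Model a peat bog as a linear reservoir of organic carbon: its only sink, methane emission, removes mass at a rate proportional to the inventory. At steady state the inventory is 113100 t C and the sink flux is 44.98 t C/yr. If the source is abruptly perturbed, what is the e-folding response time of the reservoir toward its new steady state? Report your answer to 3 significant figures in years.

For a linear reservoir the response time equals the residence time τ = M/F.
τ = 113100 / 44.98 = 2514 yr.

2510 yr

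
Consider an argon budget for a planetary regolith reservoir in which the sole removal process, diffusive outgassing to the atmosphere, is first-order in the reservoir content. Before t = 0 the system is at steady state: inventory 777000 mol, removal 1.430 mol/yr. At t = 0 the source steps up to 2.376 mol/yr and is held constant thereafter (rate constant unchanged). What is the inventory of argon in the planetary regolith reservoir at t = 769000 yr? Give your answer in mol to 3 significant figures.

Residence time τ = M₀/F₀ = 543400 yr. The eventual steady state is M_∞ = M₀·(F₁/F₀) = 777000 × 2.376/1.430 = 1.2910×10^6 mol.
The anomaly ΔM(t) = M(t) − M_∞ decays as ΔM₀·e^(−t/τ) with ΔM₀ = 777000 − 1.2910×10^6 = −514000 mol.
At t = 769000 yr, e^(−t/τ) = e^(−1.415) = 0.2429, so ΔM = −124800 mol and M = 1.2910×10^6 − 124800 = 1.1662×10^6 mol.

1.17×10^6 mol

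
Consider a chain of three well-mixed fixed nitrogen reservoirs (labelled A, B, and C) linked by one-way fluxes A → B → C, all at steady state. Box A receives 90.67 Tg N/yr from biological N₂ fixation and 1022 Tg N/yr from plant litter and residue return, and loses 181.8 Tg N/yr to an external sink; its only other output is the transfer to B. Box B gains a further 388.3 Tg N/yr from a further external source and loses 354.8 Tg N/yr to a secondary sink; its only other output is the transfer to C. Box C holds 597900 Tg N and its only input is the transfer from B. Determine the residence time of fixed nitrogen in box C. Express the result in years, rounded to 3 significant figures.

620 yr

Box A: F(A→B) = (90.67 + 1022) − 181.8 = 930.87 Tg N/yr.
Box B: F(B→C) = (930.87 + 388.3) − 354.8 = 964.37 Tg N/yr.
Box C throughput = its input = 964.37 Tg N/yr; τ = 597900 / 964.37 = 620.0 yr.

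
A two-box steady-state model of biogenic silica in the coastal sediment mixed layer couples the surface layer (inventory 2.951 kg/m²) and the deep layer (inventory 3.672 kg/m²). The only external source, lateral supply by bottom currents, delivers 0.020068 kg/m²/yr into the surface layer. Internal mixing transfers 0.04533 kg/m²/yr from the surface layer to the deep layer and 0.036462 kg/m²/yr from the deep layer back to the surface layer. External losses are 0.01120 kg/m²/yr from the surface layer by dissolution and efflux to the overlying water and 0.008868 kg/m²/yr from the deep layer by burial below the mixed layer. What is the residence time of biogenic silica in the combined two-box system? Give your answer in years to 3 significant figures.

For the system as a whole, the A↔B exchange is internal and contributes nothing to the throughput; only the external sinks remove mass.
M_total = 2.951 + 3.672 = 6.6230 kg/m².
ΣF_external_out = 0.01120 + 0.008868 = 0.020068 kg/m²/yr.
τ = M_total / ΣF_ext = 6.6230 / 0.020068 = 330.0 yr.

330 yr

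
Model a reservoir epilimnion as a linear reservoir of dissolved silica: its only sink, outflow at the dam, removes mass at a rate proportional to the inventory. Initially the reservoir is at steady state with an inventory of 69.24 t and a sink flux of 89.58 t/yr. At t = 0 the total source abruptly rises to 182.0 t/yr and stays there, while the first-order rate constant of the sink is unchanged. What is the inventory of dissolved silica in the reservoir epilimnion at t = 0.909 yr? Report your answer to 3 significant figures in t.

The sink rate constant is k = F₀/M₀ = 89.58/69.24 = 1.294 yr⁻¹.
Solving dM/dt = F₁ − kM with M(0) = M₀ gives M(t) = F₁/k + (M₀ − F₁/k)·e^(−kt).
F₁/k = 182.0/1.294 = 140.68 t; kt = 1.294 × 0.909 = 1.176, e^(−kt) = 0.3085.
M(0.909) = 140.68 + (69.24 − 140.68) × 0.3085 = 140.68 − 22.04 = 118.64 t.

119 t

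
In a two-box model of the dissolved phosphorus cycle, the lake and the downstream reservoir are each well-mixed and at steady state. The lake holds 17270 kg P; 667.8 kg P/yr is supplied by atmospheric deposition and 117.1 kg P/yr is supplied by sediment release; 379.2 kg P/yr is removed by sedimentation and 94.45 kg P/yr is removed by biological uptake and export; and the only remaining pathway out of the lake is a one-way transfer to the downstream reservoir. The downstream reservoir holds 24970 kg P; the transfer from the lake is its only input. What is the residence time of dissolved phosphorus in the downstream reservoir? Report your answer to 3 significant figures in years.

80.2 yr

Balance the lake: ΣF_in = 667.8 + 117.1 = 784.90 kg P/yr.
Transfer to the downstream reservoir = ΣF_in − (379.2 + 94.45) = 311.25 kg P/yr.
At steady state the output of the downstream reservoir equals its input, 311.25 kg P/yr.
τ = M / F = 24970 / 311.25 = 80.22 yr.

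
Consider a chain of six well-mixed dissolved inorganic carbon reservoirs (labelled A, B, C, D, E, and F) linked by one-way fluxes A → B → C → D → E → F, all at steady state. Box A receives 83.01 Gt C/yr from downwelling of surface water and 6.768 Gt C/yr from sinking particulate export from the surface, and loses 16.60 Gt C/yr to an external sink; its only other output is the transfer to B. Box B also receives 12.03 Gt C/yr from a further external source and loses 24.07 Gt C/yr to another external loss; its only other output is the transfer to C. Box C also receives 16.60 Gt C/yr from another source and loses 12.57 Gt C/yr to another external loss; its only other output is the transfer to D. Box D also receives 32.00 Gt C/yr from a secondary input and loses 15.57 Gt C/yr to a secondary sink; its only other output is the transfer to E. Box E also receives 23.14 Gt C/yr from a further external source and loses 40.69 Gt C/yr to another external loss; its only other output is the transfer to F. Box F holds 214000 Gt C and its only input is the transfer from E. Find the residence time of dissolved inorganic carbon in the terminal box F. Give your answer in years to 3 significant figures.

3340 yr

Box A: F(A→B) = (83.01 + 6.768) − 16.60 = 73.178 Gt C/yr.
Box B: F(B→C) = (73.178 + 12.03) − 24.07 = 61.138 Gt C/yr.
Box C: F(C→D) = (61.138 + 16.60) − 12.57 = 65.168 Gt C/yr.
Box D: F(D→E) = (65.168 + 32.00) − 15.57 = 81.598 Gt C/yr.
Box E: F(E→F) = (81.598 + 23.14) − 40.69 = 64.048 Gt C/yr.
Box F throughput = its input = 64.048 Gt C/yr; τ = 214000 / 64.048 = 3341 yr.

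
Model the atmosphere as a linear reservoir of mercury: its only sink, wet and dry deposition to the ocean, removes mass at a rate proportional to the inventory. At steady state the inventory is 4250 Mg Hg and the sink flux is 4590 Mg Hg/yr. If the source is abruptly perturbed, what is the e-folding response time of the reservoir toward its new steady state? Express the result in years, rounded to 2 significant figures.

For a linear reservoir the response time equals the residence time τ = M/F.
τ = 4250 / 4590 = 0.9259 yr.

0.93 yr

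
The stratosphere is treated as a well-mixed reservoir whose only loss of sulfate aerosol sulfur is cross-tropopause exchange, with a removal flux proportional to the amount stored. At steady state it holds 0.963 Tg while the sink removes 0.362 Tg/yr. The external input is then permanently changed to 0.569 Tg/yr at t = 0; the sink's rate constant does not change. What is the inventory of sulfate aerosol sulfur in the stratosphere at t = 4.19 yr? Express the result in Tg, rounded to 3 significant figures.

1.40 Tg

τ = M₀/F₀ = 0.963/0.362 = 2.660 yr; rate constant k = 1/τ.
New steady state M_∞ = F₁/k = F₁·τ = 0.569 × 2.660 = 1.5137 Tg.
M(t) = M_∞ + (M₀ − M_∞)·e^(−t/τ); t/τ = 4.19/2.660 = 1.575, so e^(−t/τ) = 0.2070.
M(t) = 1.5137 − 0.5507 × 0.2070 = 1.3997 Tg.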